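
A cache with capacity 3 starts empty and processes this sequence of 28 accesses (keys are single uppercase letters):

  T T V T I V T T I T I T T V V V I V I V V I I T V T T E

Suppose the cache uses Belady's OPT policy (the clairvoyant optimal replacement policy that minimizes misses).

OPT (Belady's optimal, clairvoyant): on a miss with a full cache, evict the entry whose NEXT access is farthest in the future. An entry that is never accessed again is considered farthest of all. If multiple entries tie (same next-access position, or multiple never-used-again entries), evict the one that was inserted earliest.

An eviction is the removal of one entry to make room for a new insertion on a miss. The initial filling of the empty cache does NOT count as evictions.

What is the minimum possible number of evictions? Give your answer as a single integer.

Answer: 1

Derivation:
OPT (Belady) simulation (capacity=3):
  1. access T: MISS. Cache: [T]
  2. access T: HIT. Next use of T: step 4. Cache: [T]
  3. access V: MISS. Cache: [T V]
  4. access T: HIT. Next use of T: step 7. Cache: [T V]
  5. access I: MISS. Cache: [T V I]
  6. access V: HIT. Next use of V: step 14. Cache: [T V I]
  7. access T: HIT. Next use of T: step 8. Cache: [T V I]
  8. access T: HIT. Next use of T: step 10. Cache: [T V I]
  9. access I: HIT. Next use of I: step 11. Cache: [T V I]
  10. access T: HIT. Next use of T: step 12. Cache: [T V I]
  11. access I: HIT. Next use of I: step 17. Cache: [T V I]
  12. access T: HIT. Next use of T: step 13. Cache: [T V I]
  13. access T: HIT. Next use of T: step 24. Cache: [T V I]
  14. access V: HIT. Next use of V: step 15. Cache: [T V I]
  15. access V: HIT. Next use of V: step 16. Cache: [T V I]
  16. access V: HIT. Next use of V: step 18. Cache: [T V I]
  17. access I: HIT. Next use of I: step 19. Cache: [T V I]
  18. access V: HIT. Next use of V: step 20. Cache: [T V I]
  19. access I: HIT. Next use of I: step 22. Cache: [T V I]
  20. access V: HIT. Next use of V: step 21. Cache: [T V I]
  21. access V: HIT. Next use of V: step 25. Cache: [T V I]
  22. access I: HIT. Next use of I: step 23. Cache: [T V I]
  23. access I: HIT. Next use of I: never. Cache: [T V I]
  24. access T: HIT. Next use of T: step 26. Cache: [T V I]
  25. access V: HIT. Next use of V: never. Cache: [T V I]
  26. access T: HIT. Next use of T: step 27. Cache: [T V I]
  27. access T: HIT. Next use of T: never. Cache: [T V I]
  28. access E: MISS, evict T (next use: never). Cache: [V I E]
Total: 24 hits, 4 misses, 1 evictions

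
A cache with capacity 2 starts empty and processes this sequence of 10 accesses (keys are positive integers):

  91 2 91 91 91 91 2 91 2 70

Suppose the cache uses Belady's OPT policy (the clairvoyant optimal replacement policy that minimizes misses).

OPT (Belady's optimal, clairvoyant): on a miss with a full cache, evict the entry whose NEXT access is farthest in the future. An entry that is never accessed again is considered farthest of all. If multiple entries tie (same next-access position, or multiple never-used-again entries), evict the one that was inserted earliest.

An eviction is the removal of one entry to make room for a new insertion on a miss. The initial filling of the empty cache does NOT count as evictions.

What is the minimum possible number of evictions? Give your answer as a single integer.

Answer: 1

Derivation:
OPT (Belady) simulation (capacity=2):
  1. access 91: MISS. Cache: [91]
  2. access 2: MISS. Cache: [91 2]
  3. access 91: HIT. Next use of 91: step 4. Cache: [91 2]
  4. access 91: HIT. Next use of 91: step 5. Cache: [91 2]
  5. access 91: HIT. Next use of 91: step 6. Cache: [91 2]
  6. access 91: HIT. Next use of 91: step 8. Cache: [91 2]
  7. access 2: HIT. Next use of 2: step 9. Cache: [91 2]
  8. access 91: HIT. Next use of 91: never. Cache: [91 2]
  9. access 2: HIT. Next use of 2: never. Cache: [91 2]
  10. access 70: MISS, evict 91 (next use: never). Cache: [2 70]
Total: 7 hits, 3 misses, 1 evictions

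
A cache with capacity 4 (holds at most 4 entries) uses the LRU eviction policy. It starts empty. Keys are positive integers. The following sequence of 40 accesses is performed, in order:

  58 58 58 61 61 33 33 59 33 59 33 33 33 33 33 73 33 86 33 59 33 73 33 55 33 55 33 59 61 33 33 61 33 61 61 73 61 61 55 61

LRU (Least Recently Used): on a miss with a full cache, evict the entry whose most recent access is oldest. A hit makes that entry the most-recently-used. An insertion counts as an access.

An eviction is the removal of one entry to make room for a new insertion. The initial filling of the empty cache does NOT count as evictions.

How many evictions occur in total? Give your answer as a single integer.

LRU simulation (capacity=4):
  1. access 58: MISS. Cache (LRU->MRU): [58]
  2. access 58: HIT. Cache (LRU->MRU): [58]
  3. access 58: HIT. Cache (LRU->MRU): [58]
  4. access 61: MISS. Cache (LRU->MRU): [58 61]
  5. access 61: HIT. Cache (LRU->MRU): [58 61]
  6. access 33: MISS. Cache (LRU->MRU): [58 61 33]
  7. access 33: HIT. Cache (LRU->MRU): [58 61 33]
  8. access 59: MISS. Cache (LRU->MRU): [58 61 33 59]
  9. access 33: HIT. Cache (LRU->MRU): [58 61 59 33]
  10. access 59: HIT. Cache (LRU->MRU): [58 61 33 59]
  11. access 33: HIT. Cache (LRU->MRU): [58 61 59 33]
  12. access 33: HIT. Cache (LRU->MRU): [58 61 59 33]
  13. access 33: HIT. Cache (LRU->MRU): [58 61 59 33]
  14. access 33: HIT. Cache (LRU->MRU): [58 61 59 33]
  15. access 33: HIT. Cache (LRU->MRU): [58 61 59 33]
  16. access 73: MISS, evict 58. Cache (LRU->MRU): [61 59 33 73]
  17. access 33: HIT. Cache (LRU->MRU): [61 59 73 33]
  18. access 86: MISS, evict 61. Cache (LRU->MRU): [59 73 33 86]
  19. access 33: HIT. Cache (LRU->MRU): [59 73 86 33]
  20. access 59: HIT. Cache (LRU->MRU): [73 86 33 59]
  21. access 33: HIT. Cache (LRU->MRU): [73 86 59 33]
  22. access 73: HIT. Cache (LRU->MRU): [86 59 33 73]
  23. access 33: HIT. Cache (LRU->MRU): [86 59 73 33]
  24. access 55: MISS, evict 86. Cache (LRU->MRU): [59 73 33 55]
  25. access 33: HIT. Cache (LRU->MRU): [59 73 55 33]
  26. access 55: HIT. Cache (LRU->MRU): [59 73 33 55]
  27. access 33: HIT. Cache (LRU->MRU): [59 73 55 33]
  28. access 59: HIT. Cache (LRU->MRU): [73 55 33 59]
  29. access 61: MISS, evict 73. Cache (LRU->MRU): [55 33 59 61]
  30. access 33: HIT. Cache (LRU->MRU): [55 59 61 33]
  31. access 33: HIT. Cache (LRU->MRU): [55 59 61 33]
  32. access 61: HIT. Cache (LRU->MRU): [55 59 33 61]
  33. access 33: HIT. Cache (LRU->MRU): [55 59 61 33]
  34. access 61: HIT. Cache (LRU->MRU): [55 59 33 61]
  35. access 61: HIT. Cache (LRU->MRU): [55 59 33 61]
  36. access 73: MISS, evict 55. Cache (LRU->MRU): [59 33 61 73]
  37. access 61: HIT. Cache (LRU->MRU): [59 33 73 61]
  38. access 61: HIT. Cache (LRU->MRU): [59 33 73 61]
  39. access 55: MISS, evict 59. Cache (LRU->MRU): [33 73 61 55]
  40. access 61: HIT. Cache (LRU->MRU): [33 73 55 61]
Total: 30 hits, 10 misses, 6 evictions

Answer: 6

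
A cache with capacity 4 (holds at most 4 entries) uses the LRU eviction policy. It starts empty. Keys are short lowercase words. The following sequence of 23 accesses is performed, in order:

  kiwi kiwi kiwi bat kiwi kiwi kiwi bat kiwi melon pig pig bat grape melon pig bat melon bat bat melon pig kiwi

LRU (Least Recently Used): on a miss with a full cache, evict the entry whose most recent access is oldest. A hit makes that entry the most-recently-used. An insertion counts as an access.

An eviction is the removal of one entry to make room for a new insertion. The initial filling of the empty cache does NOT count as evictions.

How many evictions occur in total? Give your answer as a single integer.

Answer: 2

Derivation:
LRU simulation (capacity=4):
  1. access kiwi: MISS. Cache (LRU->MRU): [kiwi]
  2. access kiwi: HIT. Cache (LRU->MRU): [kiwi]
  3. access kiwi: HIT. Cache (LRU->MRU): [kiwi]
  4. access bat: MISS. Cache (LRU->MRU): [kiwi bat]
  5. access kiwi: HIT. Cache (LRU->MRU): [bat kiwi]
  6. access kiwi: HIT. Cache (LRU->MRU): [bat kiwi]
  7. access kiwi: HIT. Cache (LRU->MRU): [bat kiwi]
  8. access bat: HIT. Cache (LRU->MRU): [kiwi bat]
  9. access kiwi: HIT. Cache (LRU->MRU): [bat kiwi]
  10. access melon: MISS. Cache (LRU->MRU): [bat kiwi melon]
  11. access pig: MISS. Cache (LRU->MRU): [bat kiwi melon pig]
  12. access pig: HIT. Cache (LRU->MRU): [bat kiwi melon pig]
  13. access bat: HIT. Cache (LRU->MRU): [kiwi melon pig bat]
  14. access grape: MISS, evict kiwi. Cache (LRU->MRU): [melon pig bat grape]
  15. access melon: HIT. Cache (LRU->MRU): [pig bat grape melon]
  16. access pig: HIT. Cache (LRU->MRU): [bat grape melon pig]
  17. access bat: HIT. Cache (LRU->MRU): [grape melon pig bat]
  18. access melon: HIT. Cache (LRU->MRU): [grape pig bat melon]
  19. access bat: HIT. Cache (LRU->MRU): [grape pig melon bat]
  20. access bat: HIT. Cache (LRU->MRU): [grape pig melon bat]
  21. access melon: HIT. Cache (LRU->MRU): [grape pig bat melon]
  22. access pig: HIT. Cache (LRU->MRU): [grape bat melon pig]
  23. access kiwi: MISS, evict grape. Cache (LRU->MRU): [bat melon pig kiwi]
Total: 17 hits, 6 misses, 2 evictions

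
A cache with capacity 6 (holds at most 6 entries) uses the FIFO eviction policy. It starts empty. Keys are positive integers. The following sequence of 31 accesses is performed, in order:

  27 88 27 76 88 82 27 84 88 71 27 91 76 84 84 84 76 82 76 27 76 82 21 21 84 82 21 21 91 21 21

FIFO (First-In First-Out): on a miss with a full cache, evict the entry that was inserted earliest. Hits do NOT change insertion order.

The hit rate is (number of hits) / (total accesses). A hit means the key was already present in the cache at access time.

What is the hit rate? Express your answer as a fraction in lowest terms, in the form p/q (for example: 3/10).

FIFO simulation (capacity=6):
  1. access 27: MISS. Cache (old->new): [27]
  2. access 88: MISS. Cache (old->new): [27 88]
  3. access 27: HIT. Cache (old->new): [27 88]
  4. access 76: MISS. Cache (old->new): [27 88 76]
  5. access 88: HIT. Cache (old->new): [27 88 76]
  6. access 82: MISS. Cache (old->new): [27 88 76 82]
  7. access 27: HIT. Cache (old->new): [27 88 76 82]
  8. access 84: MISS. Cache (old->new): [27 88 76 82 84]
  9. access 88: HIT. Cache (old->new): [27 88 76 82 84]
  10. access 71: MISS. Cache (old->new): [27 88 76 82 84 71]
  11. access 27: HIT. Cache (old->new): [27 88 76 82 84 71]
  12. access 91: MISS, evict 27. Cache (old->new): [88 76 82 84 71 91]
  13. access 76: HIT. Cache (old->new): [88 76 82 84 71 91]
  14. access 84: HIT. Cache (old->new): [88 76 82 84 71 91]
  15. access 84: HIT. Cache (old->new): [88 76 82 84 71 91]
  16. access 84: HIT. Cache (old->new): [88 76 82 84 71 91]
  17. access 76: HIT. Cache (old->new): [88 76 82 84 71 91]
  18. access 82: HIT. Cache (old->new): [88 76 82 84 71 91]
  19. access 76: HIT. Cache (old->new): [88 76 82 84 71 91]
  20. access 27: MISS, evict 88. Cache (old->new): [76 82 84 71 91 27]
  21. access 76: HIT. Cache (old->new): [76 82 84 71 91 27]
  22. access 82: HIT. Cache (old->new): [76 82 84 71 91 27]
  23. access 21: MISS, evict 76. Cache (old->new): [82 84 71 91 27 21]
  24. access 21: HIT. Cache (old->new): [82 84 71 91 27 21]
  25. access 84: HIT. Cache (old->new): [82 84 71 91 27 21]
  26. access 82: HIT. Cache (old->new): [82 84 71 91 27 21]
  27. access 21: HIT. Cache (old->new): [82 84 71 91 27 21]
  28. access 21: HIT. Cache (old->new): [82 84 71 91 27 21]
  29. access 91: HIT. Cache (old->new): [82 84 71 91 27 21]
  30. access 21: HIT. Cache (old->new): [82 84 71 91 27 21]
  31. access 21: HIT. Cache (old->new): [82 84 71 91 27 21]
Total: 22 hits, 9 misses, 3 evictions

Hit rate = 22/31

Answer: 22/31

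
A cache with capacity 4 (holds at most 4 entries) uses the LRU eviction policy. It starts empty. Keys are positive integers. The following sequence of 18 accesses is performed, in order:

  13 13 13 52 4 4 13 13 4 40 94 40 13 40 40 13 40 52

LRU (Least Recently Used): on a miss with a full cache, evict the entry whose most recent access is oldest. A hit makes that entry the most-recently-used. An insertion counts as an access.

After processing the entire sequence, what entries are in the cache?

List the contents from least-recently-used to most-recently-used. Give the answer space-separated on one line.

Answer: 94 13 40 52

Derivation:
LRU simulation (capacity=4):
  1. access 13: MISS. Cache (LRU->MRU): [13]
  2. access 13: HIT. Cache (LRU->MRU): [13]
  3. access 13: HIT. Cache (LRU->MRU): [13]
  4. access 52: MISS. Cache (LRU->MRU): [13 52]
  5. access 4: MISS. Cache (LRU->MRU): [13 52 4]
  6. access 4: HIT. Cache (LRU->MRU): [13 52 4]
  7. access 13: HIT. Cache (LRU->MRU): [52 4 13]
  8. access 13: HIT. Cache (LRU->MRU): [52 4 13]
  9. access 4: HIT. Cache (LRU->MRU): [52 13 4]
  10. access 40: MISS. Cache (LRU->MRU): [52 13 4 40]
  11. access 94: MISS, evict 52. Cache (LRU->MRU): [13 4 40 94]
  12. access 40: HIT. Cache (LRU->MRU): [13 4 94 40]
  13. access 13: HIT. Cache (LRU->MRU): [4 94 40 13]
  14. access 40: HIT. Cache (LRU->MRU): [4 94 13 40]
  15. access 40: HIT. Cache (LRU->MRU): [4 94 13 40]
  16. access 13: HIT. Cache (LRU->MRU): [4 94 40 13]
  17. access 40: HIT. Cache (LRU->MRU): [4 94 13 40]
  18. access 52: MISS, evict 4. Cache (LRU->MRU): [94 13 40 52]
Total: 12 hits, 6 misses, 2 evictions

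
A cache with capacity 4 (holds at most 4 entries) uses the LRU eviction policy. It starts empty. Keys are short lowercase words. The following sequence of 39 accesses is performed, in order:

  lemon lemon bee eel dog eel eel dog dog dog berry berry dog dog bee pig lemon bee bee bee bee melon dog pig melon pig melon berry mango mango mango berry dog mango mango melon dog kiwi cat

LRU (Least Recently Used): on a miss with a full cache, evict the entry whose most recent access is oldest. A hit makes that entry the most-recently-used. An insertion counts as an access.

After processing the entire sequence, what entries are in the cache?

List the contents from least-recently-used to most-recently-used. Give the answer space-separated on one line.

LRU simulation (capacity=4):
  1. access lemon: MISS. Cache (LRU->MRU): [lemon]
  2. access lemon: HIT. Cache (LRU->MRU): [lemon]
  3. access bee: MISS. Cache (LRU->MRU): [lemon bee]
  4. access eel: MISS. Cache (LRU->MRU): [lemon bee eel]
  5. access dog: MISS. Cache (LRU->MRU): [lemon bee eel dog]
  6. access eel: HIT. Cache (LRU->MRU): [lemon bee dog eel]
  7. access eel: HIT. Cache (LRU->MRU): [lemon bee dog eel]
  8. access dog: HIT. Cache (LRU->MRU): [lemon bee eel dog]
  9. access dog: HIT. Cache (LRU->MRU): [lemon bee eel dog]
  10. access dog: HIT. Cache (LRU->MRU): [lemon bee eel dog]
  11. access berry: MISS, evict lemon. Cache (LRU->MRU): [bee eel dog berry]
  12. access berry: HIT. Cache (LRU->MRU): [bee eel dog berry]
  13. access dog: HIT. Cache (LRU->MRU): [bee eel berry dog]
  14. access dog: HIT. Cache (LRU->MRU): [bee eel berry dog]
  15. access bee: HIT. Cache (LRU->MRU): [eel berry dog bee]
  16. access pig: MISS, evict eel. Cache (LRU->MRU): [berry dog bee pig]
  17. access lemon: MISS, evict berry. Cache (LRU->MRU): [dog bee pig lemon]
  18. access bee: HIT. Cache (LRU->MRU): [dog pig lemon bee]
  19. access bee: HIT. Cache (LRU->MRU): [dog pig lemon bee]
  20. access bee: HIT. Cache (LRU->MRU): [dog pig lemon bee]
  21. access bee: HIT. Cache (LRU->MRU): [dog pig lemon bee]
  22. access melon: MISS, evict dog. Cache (LRU->MRU): [pig lemon bee melon]
  23. access dog: MISS, evict pig. Cache (LRU->MRU): [lemon bee melon dog]
  24. access pig: MISS, evict lemon. Cache (LRU->MRU): [bee melon dog pig]
  25. access melon: HIT. Cache (LRU->MRU): [bee dog pig melon]
  26. access pig: HIT. Cache (LRU->MRU): [bee dog melon pig]
  27. access melon: HIT. Cache (LRU->MRU): [bee dog pig melon]
  28. access berry: MISS, evict bee. Cache (LRU->MRU): [dog pig melon berry]
  29. access mango: MISS, evict dog. Cache (LRU->MRU): [pig melon berry mango]
  30. access mango: HIT. Cache (LRU->MRU): [pig melon berry mango]
  31. access mango: HIT. Cache (LRU->MRU): [pig melon berry mango]
  32. access berry: HIT. Cache (LRU->MRU): [pig melon mango berry]
  33. access dog: MISS, evict pig. Cache (LRU->MRU): [melon mango berry dog]
  34. access mango: HIT. Cache (LRU->MRU): [melon berry dog mango]
  35. access mango: HIT. Cache (LRU->MRU): [melon berry dog mango]
  36. access melon: HIT. Cache (LRU->MRU): [berry dog mango melon]
  37. access dog: HIT. Cache (LRU->MRU): [berry mango melon dog]
  38. access kiwi: MISS, evict berry. Cache (LRU->MRU): [mango melon dog kiwi]
  39. access cat: MISS, evict mango. Cache (LRU->MRU): [melon dog kiwi cat]
Total: 24 hits, 15 misses, 11 evictions

Answer: melon dog kiwi cat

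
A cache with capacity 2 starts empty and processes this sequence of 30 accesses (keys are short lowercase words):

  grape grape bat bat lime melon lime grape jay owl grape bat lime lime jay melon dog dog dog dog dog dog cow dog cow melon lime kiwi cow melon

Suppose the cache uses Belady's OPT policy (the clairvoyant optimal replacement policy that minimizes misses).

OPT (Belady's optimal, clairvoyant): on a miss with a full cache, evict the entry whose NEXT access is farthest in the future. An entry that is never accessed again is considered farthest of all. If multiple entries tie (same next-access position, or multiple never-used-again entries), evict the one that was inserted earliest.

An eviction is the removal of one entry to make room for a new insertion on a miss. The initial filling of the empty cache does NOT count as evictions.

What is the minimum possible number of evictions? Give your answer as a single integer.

OPT (Belady) simulation (capacity=2):
  1. access grape: MISS. Cache: [grape]
  2. access grape: HIT. Next use of grape: step 8. Cache: [grape]
  3. access bat: MISS. Cache: [grape bat]
  4. access bat: HIT. Next use of bat: step 12. Cache: [grape bat]
  5. access lime: MISS, evict bat (next use: step 12). Cache: [grape lime]
  6. access melon: MISS, evict grape (next use: step 8). Cache: [lime melon]
  7. access lime: HIT. Next use of lime: step 13. Cache: [lime melon]
  8. access grape: MISS, evict melon (next use: step 16). Cache: [lime grape]
  9. access jay: MISS, evict lime (next use: step 13). Cache: [grape jay]
  10. access owl: MISS, evict jay (next use: step 15). Cache: [grape owl]
  11. access grape: HIT. Next use of grape: never. Cache: [grape owl]
  12. access bat: MISS, evict grape (next use: never). Cache: [owl bat]
  13. access lime: MISS, evict owl (next use: never). Cache: [bat lime]
  14. access lime: HIT. Next use of lime: step 27. Cache: [bat lime]
  15. access jay: MISS, evict bat (next use: never). Cache: [lime jay]
  16. access melon: MISS, evict jay (next use: never). Cache: [lime melon]
  17. access dog: MISS, evict lime (next use: step 27). Cache: [melon dog]
  18. access dog: HIT. Next use of dog: step 19. Cache: [melon dog]
  19. access dog: HIT. Next use of dog: step 20. Cache: [melon dog]
  20. access dog: HIT. Next use of dog: step 21. Cache: [melon dog]
  21. access dog: HIT. Next use of dog: step 22. Cache: [melon dog]
  22. access dog: HIT. Next use of dog: step 24. Cache: [melon dog]
  23. access cow: MISS, evict melon (next use: step 26). Cache: [dog cow]
  24. access dog: HIT. Next use of dog: never. Cache: [dog cow]
  25. access cow: HIT. Next use of cow: step 29. Cache: [dog cow]
  26. access melon: MISS, evict dog (next use: never). Cache: [cow melon]
  27. access lime: MISS, evict melon (next use: step 30). Cache: [cow lime]
  28. access kiwi: MISS, evict lime (next use: never). Cache: [cow kiwi]
  29. access cow: HIT. Next use of cow: never. Cache: [cow kiwi]
  30. access melon: MISS, evict cow (next use: never). Cache: [kiwi melon]
Total: 13 hits, 17 misses, 15 evictions

Answer: 15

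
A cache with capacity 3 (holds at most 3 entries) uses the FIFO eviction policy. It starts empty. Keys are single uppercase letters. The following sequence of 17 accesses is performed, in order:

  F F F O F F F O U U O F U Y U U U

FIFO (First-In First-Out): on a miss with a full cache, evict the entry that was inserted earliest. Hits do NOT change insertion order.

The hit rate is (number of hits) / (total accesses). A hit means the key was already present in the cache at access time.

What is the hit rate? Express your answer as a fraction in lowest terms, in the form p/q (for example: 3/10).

FIFO simulation (capacity=3):
  1. access F: MISS. Cache (old->new): [F]
  2. access F: HIT. Cache (old->new): [F]
  3. access F: HIT. Cache (old->new): [F]
  4. access O: MISS. Cache (old->new): [F O]
  5. access F: HIT. Cache (old->new): [F O]
  6. access F: HIT. Cache (old->new): [F O]
  7. access F: HIT. Cache (old->new): [F O]
  8. access O: HIT. Cache (old->new): [F O]
  9. access U: MISS. Cache (old->new): [F O U]
  10. access U: HIT. Cache (old->new): [F O U]
  11. access O: HIT. Cache (old->new): [F O U]
  12. access F: HIT. Cache (old->new): [F O U]
  13. access U: HIT. Cache (old->new): [F O U]
  14. access Y: MISS, evict F. Cache (old->new): [O U Y]
  15. access U: HIT. Cache (old->new): [O U Y]
  16. access U: HIT. Cache (old->new): [O U Y]
  17. access U: HIT. Cache (old->new): [O U Y]
Total: 13 hits, 4 misses, 1 evictions

Hit rate = 13/17

Answer: 13/17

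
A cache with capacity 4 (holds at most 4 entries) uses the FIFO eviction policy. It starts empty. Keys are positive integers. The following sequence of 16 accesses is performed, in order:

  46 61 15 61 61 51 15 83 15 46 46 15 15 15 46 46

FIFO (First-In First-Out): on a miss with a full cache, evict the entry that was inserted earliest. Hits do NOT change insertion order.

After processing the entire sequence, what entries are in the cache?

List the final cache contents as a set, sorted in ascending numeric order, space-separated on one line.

Answer: 15 46 51 83

Derivation:
FIFO simulation (capacity=4):
  1. access 46: MISS. Cache (old->new): [46]
  2. access 61: MISS. Cache (old->new): [46 61]
  3. access 15: MISS. Cache (old->new): [46 61 15]
  4. access 61: HIT. Cache (old->new): [46 61 15]
  5. access 61: HIT. Cache (old->new): [46 61 15]
  6. access 51: MISS. Cache (old->new): [46 61 15 51]
  7. access 15: HIT. Cache (old->new): [46 61 15 51]
  8. access 83: MISS, evict 46. Cache (old->new): [61 15 51 83]
  9. access 15: HIT. Cache (old->new): [61 15 51 83]
  10. access 46: MISS, evict 61. Cache (old->new): [15 51 83 46]
  11. access 46: HIT. Cache (old->new): [15 51 83 46]
  12. access 15: HIT. Cache (old->new): [15 51 83 46]
  13. access 15: HIT. Cache (old->new): [15 51 83 46]
  14. access 15: HIT. Cache (old->new): [15 51 83 46]
  15. access 46: HIT. Cache (old->new): [15 51 83 46]
  16. access 46: HIT. Cache (old->new): [15 51 83 46]
Total: 10 hits, 6 misses, 2 evictions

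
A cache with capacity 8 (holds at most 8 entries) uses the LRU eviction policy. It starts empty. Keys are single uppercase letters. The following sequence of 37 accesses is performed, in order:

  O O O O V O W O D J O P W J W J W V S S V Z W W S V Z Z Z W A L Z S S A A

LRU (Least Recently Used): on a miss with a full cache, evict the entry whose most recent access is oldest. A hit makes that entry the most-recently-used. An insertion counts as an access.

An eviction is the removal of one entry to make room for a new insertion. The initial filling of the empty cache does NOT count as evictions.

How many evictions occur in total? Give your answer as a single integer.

Answer: 2

Derivation:
LRU simulation (capacity=8):
  1. access O: MISS. Cache (LRU->MRU): [O]
  2. access O: HIT. Cache (LRU->MRU): [O]
  3. access O: HIT. Cache (LRU->MRU): [O]
  4. access O: HIT. Cache (LRU->MRU): [O]
  5. access V: MISS. Cache (LRU->MRU): [O V]
  6. access O: HIT. Cache (LRU->MRU): [V O]
  7. access W: MISS. Cache (LRU->MRU): [V O W]
  8. access O: HIT. Cache (LRU->MRU): [V W O]
  9. access D: MISS. Cache (LRU->MRU): [V W O D]
  10. access J: MISS. Cache (LRU->MRU): [V W O D J]
  11. access O: HIT. Cache (LRU->MRU): [V W D J O]
  12. access P: MISS. Cache (LRU->MRU): [V W D J O P]
  13. access W: HIT. Cache (LRU->MRU): [V D J O P W]
  14. access J: HIT. Cache (LRU->MRU): [V D O P W J]
  15. access W: HIT. Cache (LRU->MRU): [V D O P J W]
  16. access J: HIT. Cache (LRU->MRU): [V D O P W J]
  17. access W: HIT. Cache (LRU->MRU): [V D O P J W]
  18. access V: HIT. Cache (LRU->MRU): [D O P J W V]
  19. access S: MISS. Cache (LRU->MRU): [D O P J W V S]
  20. access S: HIT. Cache (LRU->MRU): [D O P J W V S]
  21. access V: HIT. Cache (LRU->MRU): [D O P J W S V]
  22. access Z: MISS. Cache (LRU->MRU): [D O P J W S V Z]
  23. access W: HIT. Cache (LRU->MRU): [D O P J S V Z W]
  24. access W: HIT. Cache (LRU->MRU): [D O P J S V Z W]
  25. access S: HIT. Cache (LRU->MRU): [D O P J V Z W S]
  26. access V: HIT. Cache (LRU->MRU): [D O P J Z W S V]
  27. access Z: HIT. Cache (LRU->MRU): [D O P J W S V Z]
  28. access Z: HIT. Cache (LRU->MRU): [D O P J W S V Z]
  29. access Z: HIT. Cache (LRU->MRU): [D O P J W S V Z]
  30. access W: HIT. Cache (LRU->MRU): [D O P J S V Z W]
  31. access A: MISS, evict D. Cache (LRU->MRU): [O P J S V Z W A]
  32. access L: MISS, evict O. Cache (LRU->MRU): [P J S V Z W A L]
  33. access Z: HIT. Cache (LRU->MRU): [P J S V W A L Z]
  34. access S: HIT. Cache (LRU->MRU): [P J V W A L Z S]
  35. access S: HIT. Cache (LRU->MRU): [P J V W A L Z S]
  36. access A: HIT. Cache (LRU->MRU): [P J V W L Z S A]
  37. access A: HIT. Cache (LRU->MRU): [P J V W L Z S A]
Total: 27 hits, 10 misses, 2 evictions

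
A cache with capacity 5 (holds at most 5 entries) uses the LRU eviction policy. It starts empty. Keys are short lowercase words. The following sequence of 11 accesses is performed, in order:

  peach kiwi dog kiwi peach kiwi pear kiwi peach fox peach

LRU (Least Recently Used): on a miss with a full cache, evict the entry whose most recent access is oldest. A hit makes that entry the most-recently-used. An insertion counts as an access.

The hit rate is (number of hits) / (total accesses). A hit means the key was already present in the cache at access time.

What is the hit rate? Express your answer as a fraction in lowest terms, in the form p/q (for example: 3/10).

LRU simulation (capacity=5):
  1. access peach: MISS. Cache (LRU->MRU): [peach]
  2. access kiwi: MISS. Cache (LRU->MRU): [peach kiwi]
  3. access dog: MISS. Cache (LRU->MRU): [peach kiwi dog]
  4. access kiwi: HIT. Cache (LRU->MRU): [peach dog kiwi]
  5. access peach: HIT. Cache (LRU->MRU): [dog kiwi peach]
  6. access kiwi: HIT. Cache (LRU->MRU): [dog peach kiwi]
  7. access pear: MISS. Cache (LRU->MRU): [dog peach kiwi pear]
  8. access kiwi: HIT. Cache (LRU->MRU): [dog peach pear kiwi]
  9. access peach: HIT. Cache (LRU->MRU): [dog pear kiwi peach]
  10. access fox: MISS. Cache (LRU->MRU): [dog pear kiwi peach fox]
  11. access peach: HIT. Cache (LRU->MRU): [dog pear kiwi fox peach]
Total: 6 hits, 5 misses, 0 evictions

Hit rate = 6/11

Answer: 6/11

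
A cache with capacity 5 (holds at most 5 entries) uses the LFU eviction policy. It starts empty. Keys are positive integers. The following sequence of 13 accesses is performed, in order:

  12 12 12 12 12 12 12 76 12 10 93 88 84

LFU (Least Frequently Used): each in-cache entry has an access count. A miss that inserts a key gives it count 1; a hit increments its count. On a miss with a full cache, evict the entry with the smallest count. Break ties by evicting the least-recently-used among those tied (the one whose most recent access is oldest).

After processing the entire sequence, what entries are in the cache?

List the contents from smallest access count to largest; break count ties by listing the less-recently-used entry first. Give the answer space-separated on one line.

Answer: 10 93 88 84 12

Derivation:
LFU simulation (capacity=5):
  1. access 12: MISS. Cache: [12(c=1)]
  2. access 12: HIT, count now 2. Cache: [12(c=2)]
  3. access 12: HIT, count now 3. Cache: [12(c=3)]
  4. access 12: HIT, count now 4. Cache: [12(c=4)]
  5. access 12: HIT, count now 5. Cache: [12(c=5)]
  6. access 12: HIT, count now 6. Cache: [12(c=6)]
  7. access 12: HIT, count now 7. Cache: [12(c=7)]
  8. access 76: MISS. Cache: [76(c=1) 12(c=7)]
  9. access 12: HIT, count now 8. Cache: [76(c=1) 12(c=8)]
  10. access 10: MISS. Cache: [76(c=1) 10(c=1) 12(c=8)]
  11. access 93: MISS. Cache: [76(c=1) 10(c=1) 93(c=1) 12(c=8)]
  12. access 88: MISS. Cache: [76(c=1) 10(c=1) 93(c=1) 88(c=1) 12(c=8)]
  13. access 84: MISS, evict 76(c=1). Cache: [10(c=1) 93(c=1) 88(c=1) 84(c=1) 12(c=8)]
Total: 7 hits, 6 misses, 1 evictions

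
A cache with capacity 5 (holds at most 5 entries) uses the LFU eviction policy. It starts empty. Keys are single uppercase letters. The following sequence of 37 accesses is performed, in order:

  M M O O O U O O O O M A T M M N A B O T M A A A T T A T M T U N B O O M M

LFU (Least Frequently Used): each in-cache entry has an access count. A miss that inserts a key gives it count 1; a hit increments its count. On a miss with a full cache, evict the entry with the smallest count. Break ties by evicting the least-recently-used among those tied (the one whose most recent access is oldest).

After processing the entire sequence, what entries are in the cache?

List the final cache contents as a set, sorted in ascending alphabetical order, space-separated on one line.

Answer: A B M O T

Derivation:
LFU simulation (capacity=5):
  1. access M: MISS. Cache: [M(c=1)]
  2. access M: HIT, count now 2. Cache: [M(c=2)]
  3. access O: MISS. Cache: [O(c=1) M(c=2)]
  4. access O: HIT, count now 2. Cache: [M(c=2) O(c=2)]
  5. access O: HIT, count now 3. Cache: [M(c=2) O(c=3)]
  6. access U: MISS. Cache: [U(c=1) M(c=2) O(c=3)]
  7. access O: HIT, count now 4. Cache: [U(c=1) M(c=2) O(c=4)]
  8. access O: HIT, count now 5. Cache: [U(c=1) M(c=2) O(c=5)]
  9. access O: HIT, count now 6. Cache: [U(c=1) M(c=2) O(c=6)]
  10. access O: HIT, count now 7. Cache: [U(c=1) M(c=2) O(c=7)]
  11. access M: HIT, count now 3. Cache: [U(c=1) M(c=3) O(c=7)]
  12. access A: MISS. Cache: [U(c=1) A(c=1) M(c=3) O(c=7)]
  13. access T: MISS. Cache: [U(c=1) A(c=1) T(c=1) M(c=3) O(c=7)]
  14. access M: HIT, count now 4. Cache: [U(c=1) A(c=1) T(c=1) M(c=4) O(c=7)]
  15. access M: HIT, count now 5. Cache: [U(c=1) A(c=1) T(c=1) M(c=5) O(c=7)]
  16. access N: MISS, evict U(c=1). Cache: [A(c=1) T(c=1) N(c=1) M(c=5) O(c=7)]
  17. access A: HIT, count now 2. Cache: [T(c=1) N(c=1) A(c=2) M(c=5) O(c=7)]
  18. access B: MISS, evict T(c=1). Cache: [N(c=1) B(c=1) A(c=2) M(c=5) O(c=7)]
  19. access O: HIT, count now 8. Cache: [N(c=1) B(c=1) A(c=2) M(c=5) O(c=8)]
  20. access T: MISS, evict N(c=1). Cache: [B(c=1) T(c=1) A(c=2) M(c=5) O(c=8)]
  21. access M: HIT, count now 6. Cache: [B(c=1) T(c=1) A(c=2) M(c=6) O(c=8)]
  22. access A: HIT, count now 3. Cache: [B(c=1) T(c=1) A(c=3) M(c=6) O(c=8)]
  23. access A: HIT, count now 4. Cache: [B(c=1) T(c=1) A(c=4) M(c=6) O(c=8)]
  24. access A: HIT, count now 5. Cache: [B(c=1) T(c=1) A(c=5) M(c=6) O(c=8)]
  25. access T: HIT, count now 2. Cache: [B(c=1) T(c=2) A(c=5) M(c=6) O(c=8)]
  26. access T: HIT, count now 3. Cache: [B(c=1) T(c=3) A(c=5) M(c=6) O(c=8)]
  27. access A: HIT, count now 6. Cache: [B(c=1) T(c=3) M(c=6) A(c=6) O(c=8)]
  28. access T: HIT, count now 4. Cache: [B(c=1) T(c=4) M(c=6) A(c=6) O(c=8)]
  29. access M: HIT, count now 7. Cache: [B(c=1) T(c=4) A(c=6) M(c=7) O(c=8)]
  30. access T: HIT, count now 5. Cache: [B(c=1) T(c=5) A(c=6) M(c=7) O(c=8)]
  31. access U: MISS, evict B(c=1). Cache: [U(c=1) T(c=5) A(c=6) M(c=7) O(c=8)]
  32. access N: MISS, evict U(c=1). Cache: [N(c=1) T(c=5) A(c=6) M(c=7) O(c=8)]
  33. access B: MISS, evict N(c=1). Cache: [B(c=1) T(c=5) A(c=6) M(c=7) O(c=8)]
  34. access O: HIT, count now 9. Cache: [B(c=1) T(c=5) A(c=6) M(c=7) O(c=9)]
  35. access O: HIT, count now 10. Cache: [B(c=1) T(c=5) A(c=6) M(c=7) O(c=10)]
  36. access M: HIT, count now 8. Cache: [B(c=1) T(c=5) A(c=6) M(c=8) O(c=10)]
  37. access M: HIT, count now 9. Cache: [B(c=1) T(c=5) A(c=6) M(c=9) O(c=10)]
Total: 26 hits, 11 misses, 6 evictions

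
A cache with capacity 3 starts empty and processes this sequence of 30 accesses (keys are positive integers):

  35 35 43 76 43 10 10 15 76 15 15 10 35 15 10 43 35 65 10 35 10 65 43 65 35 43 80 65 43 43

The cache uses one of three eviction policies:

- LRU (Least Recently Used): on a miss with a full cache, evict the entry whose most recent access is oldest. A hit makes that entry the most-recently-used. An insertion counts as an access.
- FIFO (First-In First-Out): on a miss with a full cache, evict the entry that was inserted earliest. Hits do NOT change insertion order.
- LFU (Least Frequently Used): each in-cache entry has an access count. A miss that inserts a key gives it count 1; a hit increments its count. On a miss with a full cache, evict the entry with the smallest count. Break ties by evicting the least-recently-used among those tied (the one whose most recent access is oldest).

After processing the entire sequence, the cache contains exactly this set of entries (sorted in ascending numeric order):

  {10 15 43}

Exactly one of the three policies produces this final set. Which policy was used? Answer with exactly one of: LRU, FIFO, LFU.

Simulating under each policy and comparing final sets:
  LRU: final set = {43 65 80} -> differs
  FIFO: final set = {43 65 80} -> differs
  LFU: final set = {10 15 43} -> MATCHES target
Only LFU produces the target set.

Answer: LFU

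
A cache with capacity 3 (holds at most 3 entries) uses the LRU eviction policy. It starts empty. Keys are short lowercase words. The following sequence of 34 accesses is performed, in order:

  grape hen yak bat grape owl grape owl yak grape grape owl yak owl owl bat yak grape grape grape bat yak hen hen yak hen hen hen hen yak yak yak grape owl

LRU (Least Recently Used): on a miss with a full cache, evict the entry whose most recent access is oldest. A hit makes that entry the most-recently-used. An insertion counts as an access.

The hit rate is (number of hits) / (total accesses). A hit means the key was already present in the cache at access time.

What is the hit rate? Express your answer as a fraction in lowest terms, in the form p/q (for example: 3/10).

Answer: 11/17

Derivation:
LRU simulation (capacity=3):
  1. access grape: MISS. Cache (LRU->MRU): [grape]
  2. access hen: MISS. Cache (LRU->MRU): [grape hen]
  3. access yak: MISS. Cache (LRU->MRU): [grape hen yak]
  4. access bat: MISS, evict grape. Cache (LRU->MRU): [hen yak bat]
  5. access grape: MISS, evict hen. Cache (LRU->MRU): [yak bat grape]
  6. access owl: MISS, evict yak. Cache (LRU->MRU): [bat grape owl]
  7. access grape: HIT. Cache (LRU->MRU): [bat owl grape]
  8. access owl: HIT. Cache (LRU->MRU): [bat grape owl]
  9. access yak: MISS, evict bat. Cache (LRU->MRU): [grape owl yak]
  10. access grape: HIT. Cache (LRU->MRU): [owl yak grape]
  11. access grape: HIT. Cache (LRU->MRU): [owl yak grape]
  12. access owl: HIT. Cache (LRU->MRU): [yak grape owl]
  13. access yak: HIT. Cache (LRU->MRU): [grape owl yak]
  14. access owl: HIT. Cache (LRU->MRU): [grape yak owl]
  15. access owl: HIT. Cache (LRU->MRU): [grape yak owl]
  16. access bat: MISS, evict grape. Cache (LRU->MRU): [yak owl bat]
  17. access yak: HIT. Cache (LRU->MRU): [owl bat yak]
  18. access grape: MISS, evict owl. Cache (LRU->MRU): [bat yak grape]
  19. access grape: HIT. Cache (LRU->MRU): [bat yak grape]
  20. access grape: HIT. Cache (LRU->MRU): [bat yak grape]
  21. access bat: HIT. Cache (LRU->MRU): [yak grape bat]
  22. access yak: HIT. Cache (LRU->MRU): [grape bat yak]
  23. access hen: MISS, evict grape. Cache (LRU->MRU): [bat yak hen]
  24. access hen: HIT. Cache (LRU->MRU): [bat yak hen]
  25. access yak: HIT. Cache (LRU->MRU): [bat hen yak]
  26. access hen: HIT. Cache (LRU->MRU): [bat yak hen]
  27. access hen: HIT. Cache (LRU->MRU): [bat yak hen]
  28. access hen: HIT. Cache (LRU->MRU): [bat yak hen]
  29. access hen: HIT. Cache (LRU->MRU): [bat yak hen]
  30. access yak: HIT. Cache (LRU->MRU): [bat hen yak]
  31. access yak: HIT. Cache (LRU->MRU): [bat hen yak]
  32. access yak: HIT. Cache (LRU->MRU): [bat hen yak]
  33. access grape: MISS, evict bat. Cache (LRU->MRU): [hen yak grape]
  34. access owl: MISS, evict hen. Cache (LRU->MRU): [yak grape owl]
Total: 22 hits, 12 misses, 9 evictions

Hit rate = 22/34 = 11/17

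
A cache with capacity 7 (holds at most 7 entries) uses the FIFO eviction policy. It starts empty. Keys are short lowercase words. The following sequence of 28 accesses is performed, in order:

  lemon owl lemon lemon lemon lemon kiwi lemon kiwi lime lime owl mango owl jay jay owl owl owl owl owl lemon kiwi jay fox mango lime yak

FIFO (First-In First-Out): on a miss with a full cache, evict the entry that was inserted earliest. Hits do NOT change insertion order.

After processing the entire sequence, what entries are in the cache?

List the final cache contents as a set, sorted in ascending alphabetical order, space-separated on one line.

FIFO simulation (capacity=7):
  1. access lemon: MISS. Cache (old->new): [lemon]
  2. access owl: MISS. Cache (old->new): [lemon owl]
  3. access lemon: HIT. Cache (old->new): [lemon owl]
  4. access lemon: HIT. Cache (old->new): [lemon owl]
  5. access lemon: HIT. Cache (old->new): [lemon owl]
  6. access lemon: HIT. Cache (old->new): [lemon owl]
  7. access kiwi: MISS. Cache (old->new): [lemon owl kiwi]
  8. access lemon: HIT. Cache (old->new): [lemon owl kiwi]
  9. access kiwi: HIT. Cache (old->new): [lemon owl kiwi]
  10. access lime: MISS. Cache (old->new): [lemon owl kiwi lime]
  11. access lime: HIT. Cache (old->new): [lemon owl kiwi lime]
  12. access owl: HIT. Cache (old->new): [lemon owl kiwi lime]
  13. access mango: MISS. Cache (old->new): [lemon owl kiwi lime mango]
  14. access owl: HIT. Cache (old->new): [lemon owl kiwi lime mango]
  15. access jay: MISS. Cache (old->new): [lemon owl kiwi lime mango jay]
  16. access jay: HIT. Cache (old->new): [lemon owl kiwi lime mango jay]
  17. access owl: HIT. Cache (old->new): [lemon owl kiwi lime mango jay]
  18. access owl: HIT. Cache (old->new): [lemon owl kiwi lime mango jay]
  19. access owl: HIT. Cache (old->new): [lemon owl kiwi lime mango jay]
  20. access owl: HIT. Cache (old->new): [lemon owl kiwi lime mango jay]
  21. access owl: HIT. Cache (old->new): [lemon owl kiwi lime mango jay]
  22. access lemon: HIT. Cache (old->new): [lemon owl kiwi lime mango jay]
  23. access kiwi: HIT. Cache (old->new): [lemon owl kiwi lime mango jay]
  24. access jay: HIT. Cache (old->new): [lemon owl kiwi lime mango jay]
  25. access fox: MISS. Cache (old->new): [lemon owl kiwi lime mango jay fox]
  26. access mango: HIT. Cache (old->new): [lemon owl kiwi lime mango jay fox]
  27. access lime: HIT. Cache (old->new): [lemon owl kiwi lime mango jay fox]
  28. access yak: MISS, evict lemon. Cache (old->new): [owl kiwi lime mango jay fox yak]
Total: 20 hits, 8 misses, 1 evictions

Answer: fox jay kiwi lime mango owl yak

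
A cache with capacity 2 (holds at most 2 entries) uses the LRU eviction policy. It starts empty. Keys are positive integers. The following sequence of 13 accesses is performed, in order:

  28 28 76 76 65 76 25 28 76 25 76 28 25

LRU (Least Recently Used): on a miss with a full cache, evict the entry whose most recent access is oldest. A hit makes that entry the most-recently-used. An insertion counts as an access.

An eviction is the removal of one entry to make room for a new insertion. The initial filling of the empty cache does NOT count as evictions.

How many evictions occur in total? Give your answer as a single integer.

Answer: 7

Derivation:
LRU simulation (capacity=2):
  1. access 28: MISS. Cache (LRU->MRU): [28]
  2. access 28: HIT. Cache (LRU->MRU): [28]
  3. access 76: MISS. Cache (LRU->MRU): [28 76]
  4. access 76: HIT. Cache (LRU->MRU): [28 76]
  5. access 65: MISS, evict 28. Cache (LRU->MRU): [76 65]
  6. access 76: HIT. Cache (LRU->MRU): [65 76]
  7. access 25: MISS, evict 65. Cache (LRU->MRU): [76 25]
  8. access 28: MISS, evict 76. Cache (LRU->MRU): [25 28]
  9. access 76: MISS, evict 25. Cache (LRU->MRU): [28 76]
  10. access 25: MISS, evict 28. Cache (LRU->MRU): [76 25]
  11. access 76: HIT. Cache (LRU->MRU): [25 76]
  12. access 28: MISS, evict 25. Cache (LRU->MRU): [76 28]
  13. access 25: MISS, evict 76. Cache (LRU->MRU): [28 25]
Total: 4 hits, 9 misses, 7 evictions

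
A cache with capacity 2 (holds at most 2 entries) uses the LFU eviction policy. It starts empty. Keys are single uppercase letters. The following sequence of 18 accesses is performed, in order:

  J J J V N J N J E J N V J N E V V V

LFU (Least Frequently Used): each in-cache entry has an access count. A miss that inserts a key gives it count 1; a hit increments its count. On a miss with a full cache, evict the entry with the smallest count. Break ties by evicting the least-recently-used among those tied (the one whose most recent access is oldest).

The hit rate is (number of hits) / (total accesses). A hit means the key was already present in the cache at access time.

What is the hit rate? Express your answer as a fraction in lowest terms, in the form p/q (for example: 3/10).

LFU simulation (capacity=2):
  1. access J: MISS. Cache: [J(c=1)]
  2. access J: HIT, count now 2. Cache: [J(c=2)]
  3. access J: HIT, count now 3. Cache: [J(c=3)]
  4. access V: MISS. Cache: [V(c=1) J(c=3)]
  5. access N: MISS, evict V(c=1). Cache: [N(c=1) J(c=3)]
  6. access J: HIT, count now 4. Cache: [N(c=1) J(c=4)]
  7. access N: HIT, count now 2. Cache: [N(c=2) J(c=4)]
  8. access J: HIT, count now 5. Cache: [N(c=2) J(c=5)]
  9. access E: MISS, evict N(c=2). Cache: [E(c=1) J(c=5)]
  10. access J: HIT, count now 6. Cache: [E(c=1) J(c=6)]
  11. access N: MISS, evict E(c=1). Cache: [N(c=1) J(c=6)]
  12. access V: MISS, evict N(c=1). Cache: [V(c=1) J(c=6)]
  13. access J: HIT, count now 7. Cache: [V(c=1) J(c=7)]
  14. access N: MISS, evict V(c=1). Cache: [N(c=1) J(c=7)]
  15. access E: MISS, evict N(c=1). Cache: [E(c=1) J(c=7)]
  16. access V: MISS, evict E(c=1). Cache: [V(c=1) J(c=7)]
  17. access V: HIT, count now 2. Cache: [V(c=2) J(c=7)]
  18. access V: HIT, count now 3. Cache: [V(c=3) J(c=7)]
Total: 9 hits, 9 misses, 7 evictions

Hit rate = 9/18 = 1/2

Answer: 1/2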